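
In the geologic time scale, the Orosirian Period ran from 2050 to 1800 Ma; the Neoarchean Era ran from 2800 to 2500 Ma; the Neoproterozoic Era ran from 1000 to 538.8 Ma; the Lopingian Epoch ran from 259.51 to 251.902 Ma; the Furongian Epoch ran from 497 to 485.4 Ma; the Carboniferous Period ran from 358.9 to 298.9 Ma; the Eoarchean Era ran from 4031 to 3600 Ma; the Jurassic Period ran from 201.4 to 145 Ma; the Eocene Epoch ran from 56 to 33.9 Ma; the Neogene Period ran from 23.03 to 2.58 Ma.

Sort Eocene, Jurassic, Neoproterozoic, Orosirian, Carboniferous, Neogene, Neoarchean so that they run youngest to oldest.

Read off each span (Ma): Eocene 56–33.9; Jurassic 201.4–145; Neoproterozoic 1000–538.8; Orosirian 2050–1800; Carboniferous 358.9–298.9; Neogene 23.03–2.58; Neoarchean 2800–2500.
Larger Ma is older, so oldest→youngest is Neoarchean, Orosirian, Neoproterozoic, Carboniferous, Jurassic, Eocene, Neogene; reverse it for youngest→oldest.

Neogene → Eocene → Jurassic → Carboniferous → Neoproterozoic → Orosirian → Neoarchean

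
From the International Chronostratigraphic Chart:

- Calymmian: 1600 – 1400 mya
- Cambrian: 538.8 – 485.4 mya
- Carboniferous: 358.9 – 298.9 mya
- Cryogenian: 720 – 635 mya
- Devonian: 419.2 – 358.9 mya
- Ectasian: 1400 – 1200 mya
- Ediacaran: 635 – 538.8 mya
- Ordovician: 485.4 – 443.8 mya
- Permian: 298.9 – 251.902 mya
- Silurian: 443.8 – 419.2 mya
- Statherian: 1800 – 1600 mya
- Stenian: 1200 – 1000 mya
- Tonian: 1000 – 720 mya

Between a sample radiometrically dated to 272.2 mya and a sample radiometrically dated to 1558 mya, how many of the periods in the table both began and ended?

10

The older date is 1558 Ma and the younger is 272.2 Ma.
Periods with start < 1558 and end > 272.2 Ma: Ectasian (1400–1200), Stenian (1200–1000), Tonian (1000–720), Cryogenian (720–635), Ediacaran (635–538.8), Cambrian (538.8–485.4), Ordovician (485.4–443.8), Silurian (443.8–419.2), Devonian (419.2–358.9), Carboniferous (358.9–298.9).
That is 10 complete periods.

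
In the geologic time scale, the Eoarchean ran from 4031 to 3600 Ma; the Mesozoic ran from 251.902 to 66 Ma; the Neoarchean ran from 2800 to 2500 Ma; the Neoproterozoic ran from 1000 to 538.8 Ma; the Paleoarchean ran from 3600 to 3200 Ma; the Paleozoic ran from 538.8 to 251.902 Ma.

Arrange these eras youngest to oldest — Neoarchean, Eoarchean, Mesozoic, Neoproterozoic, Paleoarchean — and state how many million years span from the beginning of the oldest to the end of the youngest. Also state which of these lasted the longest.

Mesozoic, Neoproterozoic, Neoarchean, Paleoarchean, Eoarchean; total span 3965 Myr; longest is Neoproterozoic

Start ages (Ma): Eoarchean 4031, Paleoarchean 3600, Neoarchean 2800, Neoproterozoic 1000, Mesozoic 251.902.
Ordered youngest to oldest: Mesozoic, Neoproterozoic, Neoarchean, Paleoarchean, Eoarchean.
Span = 4031 − 66 = 3965 Myr.
Durations: Paleoarchean 400, Eoarchean 431, Neoarchean 300, Neoproterozoic 461.2, Mesozoic 185.902 → longest is Neoproterozoic (461.2 Myr).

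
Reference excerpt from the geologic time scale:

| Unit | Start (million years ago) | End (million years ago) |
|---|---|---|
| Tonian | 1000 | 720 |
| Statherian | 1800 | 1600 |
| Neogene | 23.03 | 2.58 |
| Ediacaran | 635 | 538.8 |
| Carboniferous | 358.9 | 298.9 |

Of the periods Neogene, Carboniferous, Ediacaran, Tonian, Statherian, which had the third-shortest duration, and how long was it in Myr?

Ediacaran, 96.2 million years

Start − end for each: Neogene 23.03 − 2.58 = 20.45; Carboniferous 358.9 − 298.9 = 60; Ediacaran 635 − 538.8 = 96.2; Tonian 1000 − 720 = 280; Statherian 1800 − 1600 = 200.
Ranking these from shortest: Neogene < Carboniferous < Ediacaran < Statherian < Tonian.
Position 3 in that ranking is Ediacaran, which lasted 96.2 Myr.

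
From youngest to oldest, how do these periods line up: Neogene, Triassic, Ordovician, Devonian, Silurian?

Era membership (oldest first within each) — Paleozoic: Ordovician, Silurian, Devonian; Mesozoic: Triassic; Cenozoic: Neogene. Paleozoic precedes Mesozoic, which precedes Cenozoic. Concatenating the groups in that era order and then reversing gives youngest to oldest.

Neogene, Triassic, Devonian, Silurian, Ordovician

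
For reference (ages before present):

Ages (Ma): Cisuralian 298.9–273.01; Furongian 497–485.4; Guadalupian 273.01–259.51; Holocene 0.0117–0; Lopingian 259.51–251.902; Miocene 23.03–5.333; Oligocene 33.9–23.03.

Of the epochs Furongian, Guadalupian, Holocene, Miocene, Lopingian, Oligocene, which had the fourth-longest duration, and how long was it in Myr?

Durations: Furongian 11.6; Guadalupian 13.5; Holocene 0.0117; Miocene 17.697; Lopingian 7.608; Oligocene 10.87 Myr.
Sorted longest-first: Miocene (17.697), Guadalupian (13.5), Furongian (11.6), Oligocene (10.87), Lopingian (7.608), Holocene (0.0117).
The fourth longest is Oligocene at 10.87 Myr.

Oligocene, 10.87 million years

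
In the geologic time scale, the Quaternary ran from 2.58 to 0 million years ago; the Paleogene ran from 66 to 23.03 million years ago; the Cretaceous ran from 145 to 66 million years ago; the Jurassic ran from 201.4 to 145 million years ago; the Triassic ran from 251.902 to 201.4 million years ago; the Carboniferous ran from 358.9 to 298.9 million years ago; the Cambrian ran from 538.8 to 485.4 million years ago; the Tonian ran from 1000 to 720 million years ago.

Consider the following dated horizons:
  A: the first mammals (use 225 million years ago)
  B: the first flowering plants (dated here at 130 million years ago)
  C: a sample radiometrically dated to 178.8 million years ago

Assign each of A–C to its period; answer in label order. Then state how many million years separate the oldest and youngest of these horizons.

A: 225 Ma lies in 251.902–201.4 Ma, so Triassic.
B: 130 Ma lies in 145–66 Ma, so Cretaceous.
C: 178.8 Ma lies in 201.4–145 Ma, so Jurassic.
Oldest = 225 Ma, youngest = 130 Ma → span 95 Myr.

A — Triassic; B — Cretaceous; C — Jurassic; span 95 million years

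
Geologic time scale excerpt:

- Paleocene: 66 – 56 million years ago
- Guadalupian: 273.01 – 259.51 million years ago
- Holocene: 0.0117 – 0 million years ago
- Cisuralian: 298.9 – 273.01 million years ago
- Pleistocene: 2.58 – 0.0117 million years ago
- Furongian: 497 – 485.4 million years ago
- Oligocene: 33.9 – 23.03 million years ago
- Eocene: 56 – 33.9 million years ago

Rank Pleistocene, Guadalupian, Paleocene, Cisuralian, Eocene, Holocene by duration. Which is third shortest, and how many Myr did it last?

Paleocene, 10 million years

Durations: Pleistocene 2.5683; Guadalupian 13.5; Paleocene 10; Cisuralian 25.89; Eocene 22.1; Holocene 0.0117 Myr.
Sorted shortest-first: Holocene (0.0117), Pleistocene (2.5683), Paleocene (10), Guadalupian (13.5), Eocene (22.1), Cisuralian (25.89).
The third shortest is Paleocene at 10 Myr.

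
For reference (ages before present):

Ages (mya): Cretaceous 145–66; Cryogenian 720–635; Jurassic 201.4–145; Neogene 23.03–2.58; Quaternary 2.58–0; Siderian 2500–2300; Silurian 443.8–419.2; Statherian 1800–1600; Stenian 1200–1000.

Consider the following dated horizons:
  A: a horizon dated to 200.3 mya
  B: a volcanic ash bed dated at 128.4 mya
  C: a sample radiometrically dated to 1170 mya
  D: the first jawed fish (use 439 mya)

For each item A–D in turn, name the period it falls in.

A — Jurassic; B — Cretaceous; C — Stenian; D — Silurian

A: 200.3 Ma lies in 201.4–145 Ma, so Jurassic.
B: 128.4 Ma lies in 145–66 Ma, so Cretaceous.
C: 1170 Ma lies in 1200–1000 Ma, so Stenian.
D: 439 Ma lies in 443.8–419.2 Ma, so Silurian.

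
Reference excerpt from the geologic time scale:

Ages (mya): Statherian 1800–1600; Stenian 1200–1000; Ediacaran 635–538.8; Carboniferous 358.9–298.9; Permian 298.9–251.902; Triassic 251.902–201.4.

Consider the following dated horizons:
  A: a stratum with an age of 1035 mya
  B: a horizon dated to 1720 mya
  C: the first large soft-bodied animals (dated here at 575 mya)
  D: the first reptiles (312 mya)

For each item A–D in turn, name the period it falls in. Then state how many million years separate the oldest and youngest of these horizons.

Match each age against the start–end ranges in the excerpt: A = 1035 Ma → Stenian (1200–1000); B = 1720 Ma → Statherian (1800–1600); C = 575 Ma → Ediacaran (635–538.8); D = 312 Ma → Carboniferous (358.9–298.9).
The largest age is 1720 Ma and the smallest is 312 Ma; their difference is 1408 Myr.

A — Stenian; B — Statherian; C — Ediacaran; D — Carboniferous; span 1408 million years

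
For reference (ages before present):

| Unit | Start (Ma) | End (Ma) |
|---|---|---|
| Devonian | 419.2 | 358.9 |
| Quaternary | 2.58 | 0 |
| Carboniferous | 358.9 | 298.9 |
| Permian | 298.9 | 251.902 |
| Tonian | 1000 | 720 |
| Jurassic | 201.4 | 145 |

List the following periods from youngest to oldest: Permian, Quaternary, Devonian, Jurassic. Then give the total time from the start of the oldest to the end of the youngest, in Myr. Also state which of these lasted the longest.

Quaternary → Jurassic → Permian → Devonian; total span 419.2 Myr; longest is Devonian

Start ages (Ma): Devonian 419.2, Permian 298.9, Jurassic 201.4, Quaternary 2.58.
Ordered youngest to oldest: Quaternary, Jurassic, Permian, Devonian.
Span = 419.2 − 0 = 419.2 Myr.
Durations: Permian 46.998, Devonian 60.3, Quaternary 2.58, Jurassic 56.4 → longest is Devonian (60.3 Myr).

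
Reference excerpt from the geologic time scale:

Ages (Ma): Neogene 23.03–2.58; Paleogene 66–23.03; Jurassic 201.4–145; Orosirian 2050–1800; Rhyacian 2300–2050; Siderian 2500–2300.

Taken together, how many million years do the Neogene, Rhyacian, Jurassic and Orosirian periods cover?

576.85 million years

Duration is start − end for each: (23.03 − 2.58) + (2300 − 2050) + (201.4 − 145) + (2050 − 1800).
That is 20.45 + 250 + 56.4 + 250, which totals 576.85 million years.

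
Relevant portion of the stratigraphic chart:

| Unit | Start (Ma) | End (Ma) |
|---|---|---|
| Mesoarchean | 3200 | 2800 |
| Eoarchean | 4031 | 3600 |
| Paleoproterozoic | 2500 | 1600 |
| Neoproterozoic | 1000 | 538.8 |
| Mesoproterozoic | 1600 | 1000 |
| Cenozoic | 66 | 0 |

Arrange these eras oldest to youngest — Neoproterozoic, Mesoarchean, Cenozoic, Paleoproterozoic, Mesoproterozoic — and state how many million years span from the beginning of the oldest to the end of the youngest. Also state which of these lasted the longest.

From the excerpt: Neoproterozoic 1000–538.8; Mesoarchean 3200–2800; Cenozoic 66–0; Paleoproterozoic 2500–1600; Mesoproterozoic 1600–1000 (Ma).
Larger Ma is earlier, so the oldest is Mesoarchean and the youngest is Cenozoic; oldest to youngest: Mesoarchean, Paleoproterozoic, Mesoproterozoic, Neoproterozoic, Cenozoic.
Oldest start 3200 minus youngest end 0 gives 3200 Myr overall.
Individual lengths (start − end): Paleoproterozoic 900; Cenozoic 66; Mesoarchean 400; Neoproterozoic 461.2; Mesoproterozoic 600. The largest is Paleoproterozoic at 900 Myr.

Mesoarchean → Paleoproterozoic → Mesoproterozoic → Neoproterozoic → Cenozoic; total span 3200 Myr; longest is Paleoproterozoic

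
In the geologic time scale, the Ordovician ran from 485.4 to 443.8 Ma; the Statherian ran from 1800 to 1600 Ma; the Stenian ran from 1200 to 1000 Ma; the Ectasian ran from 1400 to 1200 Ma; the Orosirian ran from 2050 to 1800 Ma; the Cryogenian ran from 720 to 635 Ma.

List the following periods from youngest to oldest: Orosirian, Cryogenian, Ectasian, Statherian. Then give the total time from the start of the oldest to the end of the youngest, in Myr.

Cryogenian → Ectasian → Statherian → Orosirian; total span 1415 Myr

Start ages (Ma): Orosirian 2050, Statherian 1800, Ectasian 1400, Cryogenian 720.
Ordered youngest to oldest: Cryogenian, Ectasian, Statherian, Orosirian.
Span = 2050 − 635 = 1415 Myr.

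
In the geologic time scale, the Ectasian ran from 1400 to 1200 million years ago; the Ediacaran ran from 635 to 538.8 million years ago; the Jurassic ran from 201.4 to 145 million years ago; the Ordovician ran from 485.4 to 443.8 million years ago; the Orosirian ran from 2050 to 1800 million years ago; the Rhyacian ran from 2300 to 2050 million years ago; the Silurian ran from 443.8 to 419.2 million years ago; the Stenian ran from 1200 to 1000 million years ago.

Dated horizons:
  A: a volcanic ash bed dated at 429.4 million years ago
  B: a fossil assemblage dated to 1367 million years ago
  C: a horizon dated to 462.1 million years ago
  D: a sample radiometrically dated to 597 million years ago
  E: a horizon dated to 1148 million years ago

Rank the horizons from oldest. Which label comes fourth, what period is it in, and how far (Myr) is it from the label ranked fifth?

Sorted oldest-first by Ma: B (1367), E (1148), D (597), C (462.1), A (429.4).
The fourth oldest is C at 462.1 Ma, which lies in 485.4–443.8 Ma: the Ordovician.
The fifth oldest is A at 429.4 Ma; separation = |462.1 − 429.4| = 32.7 Myr.

C, in the Ordovician; 32.7 million years to A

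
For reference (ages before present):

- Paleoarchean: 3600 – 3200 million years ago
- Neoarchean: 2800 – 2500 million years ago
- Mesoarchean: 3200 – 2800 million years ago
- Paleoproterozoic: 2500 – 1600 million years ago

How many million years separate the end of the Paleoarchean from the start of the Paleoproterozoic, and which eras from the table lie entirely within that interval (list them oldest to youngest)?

700 million years; Mesoarchean, Neoarchean

The Paleoarchean closes at 3200 Ma and the Paleoproterozoic opens at 2500 Ma, so the interval is 3200 − 2500 = 700 Myr.
An era fits inside if it starts at or after 3200 Ma and ends at or before 2500 Ma; oldest first that gives Mesoarchean, Neoarchean.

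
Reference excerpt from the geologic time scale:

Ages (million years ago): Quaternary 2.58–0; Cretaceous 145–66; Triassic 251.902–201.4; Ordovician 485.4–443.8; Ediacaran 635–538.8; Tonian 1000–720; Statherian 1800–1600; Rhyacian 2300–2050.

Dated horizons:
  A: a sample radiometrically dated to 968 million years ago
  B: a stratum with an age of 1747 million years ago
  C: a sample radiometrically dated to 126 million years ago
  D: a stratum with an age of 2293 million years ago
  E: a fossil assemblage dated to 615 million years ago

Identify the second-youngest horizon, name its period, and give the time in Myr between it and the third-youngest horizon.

E, in the Ediacaran; 353 million years to A

Smaller Ma means younger, so youngest first: C 126 < E 615 < A 968 < B 1747 < D 2293.
Counting 2 along gives E (615 Ma); the excerpt puts that inside the Ediacaran, 635–538.8 Ma.
Next in line is A (968 Ma), and 968 − 615 = 353 Myr.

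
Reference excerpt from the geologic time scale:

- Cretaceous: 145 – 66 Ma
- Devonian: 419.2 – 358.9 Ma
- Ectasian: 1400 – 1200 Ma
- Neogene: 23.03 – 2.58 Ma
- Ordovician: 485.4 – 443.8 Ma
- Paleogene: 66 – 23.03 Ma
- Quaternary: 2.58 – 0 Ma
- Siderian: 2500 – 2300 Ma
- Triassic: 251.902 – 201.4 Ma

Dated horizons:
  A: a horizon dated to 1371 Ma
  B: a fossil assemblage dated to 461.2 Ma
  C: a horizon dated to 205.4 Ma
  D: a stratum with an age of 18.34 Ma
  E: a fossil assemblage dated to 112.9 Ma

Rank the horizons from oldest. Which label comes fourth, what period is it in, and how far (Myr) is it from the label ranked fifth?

Sorted oldest-first by Ma: A (1371), B (461.2), C (205.4), E (112.9), D (18.34).
The fourth oldest is E at 112.9 Ma, which lies in 145–66 Ma: the Cretaceous.
The fifth oldest is D at 18.34 Ma; separation = |112.9 − 18.34| = 94.56 Myr.

E, in the Cretaceous; 94.56 million years to D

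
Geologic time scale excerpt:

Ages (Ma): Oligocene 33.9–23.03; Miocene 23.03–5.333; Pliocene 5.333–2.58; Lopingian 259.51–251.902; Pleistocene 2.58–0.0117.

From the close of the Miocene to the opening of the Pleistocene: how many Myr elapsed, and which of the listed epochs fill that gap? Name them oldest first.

2.753 million years; Pliocene

End of Miocene = 5.333 Ma; start of Pleistocene = 2.58 Ma.
Gap = 5.333 − 2.58 = 2.753 Myr.
Epochs wholly inside 5.333–2.58 Ma: Pliocene (5.333–2.58).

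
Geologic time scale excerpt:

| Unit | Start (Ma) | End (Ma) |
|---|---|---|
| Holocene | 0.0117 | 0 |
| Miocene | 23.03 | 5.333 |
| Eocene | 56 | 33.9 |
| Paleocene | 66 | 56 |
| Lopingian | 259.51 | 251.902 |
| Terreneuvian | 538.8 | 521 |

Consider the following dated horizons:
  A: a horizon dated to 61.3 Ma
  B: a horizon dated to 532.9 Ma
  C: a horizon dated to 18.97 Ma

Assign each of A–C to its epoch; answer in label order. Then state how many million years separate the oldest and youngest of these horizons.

Match each age against the start–end ranges in the excerpt: A = 61.3 Ma → Paleocene (66–56); B = 532.9 Ma → Terreneuvian (538.8–521); C = 18.97 Ma → Miocene (23.03–5.333).
The largest age is 532.9 Ma and the smallest is 18.97 Ma; their difference is 513.93 Myr.

A — Paleocene; B — Terreneuvian; C — Miocene; span 513.93 million years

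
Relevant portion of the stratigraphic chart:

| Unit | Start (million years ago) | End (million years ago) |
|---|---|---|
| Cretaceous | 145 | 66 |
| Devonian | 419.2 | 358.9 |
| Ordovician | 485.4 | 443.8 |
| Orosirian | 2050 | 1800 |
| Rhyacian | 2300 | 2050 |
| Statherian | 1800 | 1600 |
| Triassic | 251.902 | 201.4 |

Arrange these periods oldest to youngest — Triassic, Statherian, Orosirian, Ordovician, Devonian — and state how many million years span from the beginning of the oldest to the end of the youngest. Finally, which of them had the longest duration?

From the excerpt: Triassic 251.902–201.4; Statherian 1800–1600; Orosirian 2050–1800; Ordovician 485.4–443.8; Devonian 419.2–358.9 (Ma).
Larger Ma is earlier, so the oldest is Orosirian and the youngest is Triassic; oldest to youngest: Orosirian, Statherian, Ordovician, Devonian, Triassic.
Oldest start 2050 minus youngest end 201.4 gives 1848.6 Myr overall.
Individual lengths (start − end): Orosirian 250; Statherian 200; Devonian 60.3; Ordovician 41.6; Triassic 50.502. The largest is Orosirian at 250 Myr.

Orosirian, Statherian, Ordovician, Devonian, Triassic; total span 1848.6 Myr; longest is Orosirian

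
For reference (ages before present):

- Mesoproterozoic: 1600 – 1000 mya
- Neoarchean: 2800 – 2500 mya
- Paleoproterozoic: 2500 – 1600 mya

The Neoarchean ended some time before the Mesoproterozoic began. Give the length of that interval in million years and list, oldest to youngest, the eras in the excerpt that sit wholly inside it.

The Neoarchean closes at 2500 Ma and the Mesoproterozoic opens at 1600 Ma, so the interval is 2500 − 1600 = 900 Myr.
An era fits inside if it starts at or after 2500 Ma and ends at or before 1600 Ma; oldest first that gives Paleoproterozoic.

900 million years; Paleoproterozoic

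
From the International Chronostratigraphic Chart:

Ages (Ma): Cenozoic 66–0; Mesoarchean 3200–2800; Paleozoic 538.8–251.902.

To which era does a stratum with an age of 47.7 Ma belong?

Cenozoic

47.7 Ma lies between 66 and 0 Ma, so it falls in the Cenozoic.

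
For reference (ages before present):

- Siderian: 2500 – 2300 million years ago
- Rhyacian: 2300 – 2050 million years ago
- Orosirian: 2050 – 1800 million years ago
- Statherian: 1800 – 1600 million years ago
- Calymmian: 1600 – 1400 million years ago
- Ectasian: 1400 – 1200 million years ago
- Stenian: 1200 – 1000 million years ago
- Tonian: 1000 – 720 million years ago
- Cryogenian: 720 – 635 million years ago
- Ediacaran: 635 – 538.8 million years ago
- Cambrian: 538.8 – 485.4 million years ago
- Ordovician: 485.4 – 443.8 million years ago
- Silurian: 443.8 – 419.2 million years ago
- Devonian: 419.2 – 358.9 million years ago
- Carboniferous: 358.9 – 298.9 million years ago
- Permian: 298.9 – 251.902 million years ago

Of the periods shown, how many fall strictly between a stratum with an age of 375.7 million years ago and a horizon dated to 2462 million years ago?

12

The older date is 2462 Ma and the younger is 375.7 Ma.
Periods with start < 2462 and end > 375.7 Ma: Rhyacian (2300–2050), Orosirian (2050–1800), Statherian (1800–1600), Calymmian (1600–1400), Ectasian (1400–1200), Stenian (1200–1000), Tonian (1000–720), Cryogenian (720–635), Ediacaran (635–538.8), Cambrian (538.8–485.4), Ordovician (485.4–443.8), Silurian (443.8–419.2).
That is 12 complete periods.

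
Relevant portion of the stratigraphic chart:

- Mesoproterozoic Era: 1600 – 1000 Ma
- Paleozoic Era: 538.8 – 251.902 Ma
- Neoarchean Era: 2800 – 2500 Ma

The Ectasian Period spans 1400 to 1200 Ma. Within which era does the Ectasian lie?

The Ectasian (1400–1200 Ma) lies entirely within 1600–1000 Ma, the Mesoproterozoic Era.

Mesoproterozoic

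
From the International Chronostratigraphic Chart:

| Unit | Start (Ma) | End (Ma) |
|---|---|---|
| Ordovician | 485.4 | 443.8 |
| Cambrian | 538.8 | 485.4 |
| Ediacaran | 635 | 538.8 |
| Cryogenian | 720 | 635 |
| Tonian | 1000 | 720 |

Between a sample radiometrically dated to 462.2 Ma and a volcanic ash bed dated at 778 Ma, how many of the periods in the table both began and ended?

778 Ma sits inside the Tonian (1000–720) and 462.2 Ma inside the Ordovician (485.4–443.8); neither of those is wholly between the two dates.
The listed periods lying completely between them are Cryogenian, Ediacaran, Cambrian — 3 in all.

3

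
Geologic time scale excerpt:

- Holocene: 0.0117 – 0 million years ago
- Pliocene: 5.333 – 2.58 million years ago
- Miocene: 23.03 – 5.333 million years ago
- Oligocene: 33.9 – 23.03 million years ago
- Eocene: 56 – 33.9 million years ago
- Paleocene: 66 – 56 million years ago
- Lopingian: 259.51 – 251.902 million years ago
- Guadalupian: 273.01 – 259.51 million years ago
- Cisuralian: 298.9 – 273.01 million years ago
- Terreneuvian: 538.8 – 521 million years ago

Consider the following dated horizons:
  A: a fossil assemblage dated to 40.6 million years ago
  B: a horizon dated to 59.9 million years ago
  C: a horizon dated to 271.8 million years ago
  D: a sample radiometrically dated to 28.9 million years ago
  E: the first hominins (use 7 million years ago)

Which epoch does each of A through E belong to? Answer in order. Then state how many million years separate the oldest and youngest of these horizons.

A — Eocene; B — Paleocene; C — Guadalupian; D — Oligocene; E — Miocene; span 264.8 million years

A: 40.6 Ma lies in 56–33.9 Ma, so Eocene.
B: 59.9 Ma lies in 66–56 Ma, so Paleocene.
C: 271.8 Ma lies in 273.01–259.51 Ma, so Guadalupian.
D: 28.9 Ma lies in 33.9–23.03 Ma, so Oligocene.
E: 7 Ma lies in 23.03–5.333 Ma, so Miocene.
Oldest = 271.8 Ma, youngest = 7 Ma → span 264.8 Myr.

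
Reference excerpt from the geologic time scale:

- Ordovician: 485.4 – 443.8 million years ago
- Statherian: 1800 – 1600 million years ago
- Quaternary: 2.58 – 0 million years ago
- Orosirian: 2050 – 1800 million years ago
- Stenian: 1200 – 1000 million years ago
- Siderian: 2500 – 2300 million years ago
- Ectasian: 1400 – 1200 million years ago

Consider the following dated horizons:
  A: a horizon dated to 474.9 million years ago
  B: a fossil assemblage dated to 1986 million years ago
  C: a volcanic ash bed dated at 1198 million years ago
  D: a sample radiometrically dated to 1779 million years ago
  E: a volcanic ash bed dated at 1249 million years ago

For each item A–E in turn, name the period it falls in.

A — Ordovician; B — Orosirian; C — Stenian; D — Statherian; E — Ectasian

Match each age against the start–end ranges in the excerpt: A = 474.9 Ma → Ordovician (485.4–443.8); B = 1986 Ma → Orosirian (2050–1800); C = 1198 Ma → Stenian (1200–1000); D = 1779 Ma → Statherian (1800–1600); E = 1249 Ma → Ectasian (1400–1200).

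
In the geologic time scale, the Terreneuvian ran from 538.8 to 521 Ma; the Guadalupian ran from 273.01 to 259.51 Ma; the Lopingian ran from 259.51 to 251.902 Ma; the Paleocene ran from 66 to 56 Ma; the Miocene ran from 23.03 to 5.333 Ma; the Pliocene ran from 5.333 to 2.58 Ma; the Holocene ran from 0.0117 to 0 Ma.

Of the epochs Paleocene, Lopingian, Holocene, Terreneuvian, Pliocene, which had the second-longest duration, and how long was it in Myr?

Durations: Paleocene 10; Lopingian 7.608; Holocene 0.0117; Terreneuvian 17.8; Pliocene 2.753 Myr.
Sorted longest-first: Terreneuvian (17.8), Paleocene (10), Lopingian (7.608), Pliocene (2.753), Holocene (0.0117).
The second longest is Paleocene at 10 Myr.

Paleocene, 10 million years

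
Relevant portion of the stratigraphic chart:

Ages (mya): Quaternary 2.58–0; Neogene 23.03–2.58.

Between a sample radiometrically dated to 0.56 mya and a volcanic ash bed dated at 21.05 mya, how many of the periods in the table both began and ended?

0

The older date is 21.05 Ma and the younger is 0.56 Ma.
No period both begins after 21.05 Ma and ends before 0.56 Ma, so the count is 0.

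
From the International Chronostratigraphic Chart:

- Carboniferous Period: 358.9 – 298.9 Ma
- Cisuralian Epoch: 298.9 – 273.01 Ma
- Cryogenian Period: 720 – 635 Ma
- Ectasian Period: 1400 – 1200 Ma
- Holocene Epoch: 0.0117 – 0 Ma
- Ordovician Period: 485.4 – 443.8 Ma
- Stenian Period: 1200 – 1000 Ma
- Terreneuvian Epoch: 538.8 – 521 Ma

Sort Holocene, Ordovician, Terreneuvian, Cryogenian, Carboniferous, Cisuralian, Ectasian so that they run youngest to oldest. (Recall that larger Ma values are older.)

Sorting by start age (ascending Ma, since larger Ma = older): Holocene began 0.0117, Cisuralian began 298.9, Carboniferous began 358.9, Ordovician began 485.4, Terreneuvian began 538.8, Cryogenian began 720, Ectasian began 1400.

Holocene, then Cisuralian, then Carboniferous, then Ordovician, then Terreneuvian, then Cryogenian, then Ectasian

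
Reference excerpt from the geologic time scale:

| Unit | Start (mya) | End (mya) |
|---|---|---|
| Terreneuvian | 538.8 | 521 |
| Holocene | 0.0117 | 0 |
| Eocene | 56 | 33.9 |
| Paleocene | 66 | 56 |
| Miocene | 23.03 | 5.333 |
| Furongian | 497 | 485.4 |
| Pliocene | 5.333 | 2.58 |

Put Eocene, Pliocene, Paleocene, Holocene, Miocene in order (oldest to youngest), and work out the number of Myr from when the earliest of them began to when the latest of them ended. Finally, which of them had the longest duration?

Paleocene → Eocene → Miocene → Pliocene → Holocene; total span 66 Myr; longest is Eocene

From the excerpt: Eocene 56–33.9; Pliocene 5.333–2.58; Paleocene 66–56; Holocene 0.0117–0; Miocene 23.03–5.333 (Ma).
Larger Ma is earlier, so the oldest is Paleocene and the youngest is Holocene; oldest to youngest: Paleocene, Eocene, Miocene, Pliocene, Holocene.
Oldest start 66 minus youngest end 0 gives 66 Myr overall.
Individual lengths (start − end): Holocene 0.0117; Paleocene 10; Eocene 22.1; Pliocene 2.753; Miocene 17.697. The largest is Eocene at 22.1 Myr.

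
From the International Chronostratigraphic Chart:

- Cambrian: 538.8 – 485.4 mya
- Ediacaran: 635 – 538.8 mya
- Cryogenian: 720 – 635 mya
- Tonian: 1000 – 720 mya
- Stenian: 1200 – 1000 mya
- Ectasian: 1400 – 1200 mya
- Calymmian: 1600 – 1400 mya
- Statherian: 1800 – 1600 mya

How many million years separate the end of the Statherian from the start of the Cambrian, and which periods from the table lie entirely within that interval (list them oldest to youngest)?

End of Statherian = 1600 Ma; start of Cambrian = 538.8 Ma.
Gap = 1600 − 538.8 = 1061.2 Myr.
Periods wholly inside 1600–538.8 Ma: Calymmian (1600–1400), Ectasian (1400–1200), Stenian (1200–1000), Tonian (1000–720), Cryogenian (720–635), Ediacaran (635–538.8).

1061.2 million years; Calymmian, Ectasian, Stenian, Tonian, Cryogenian, Ediacaran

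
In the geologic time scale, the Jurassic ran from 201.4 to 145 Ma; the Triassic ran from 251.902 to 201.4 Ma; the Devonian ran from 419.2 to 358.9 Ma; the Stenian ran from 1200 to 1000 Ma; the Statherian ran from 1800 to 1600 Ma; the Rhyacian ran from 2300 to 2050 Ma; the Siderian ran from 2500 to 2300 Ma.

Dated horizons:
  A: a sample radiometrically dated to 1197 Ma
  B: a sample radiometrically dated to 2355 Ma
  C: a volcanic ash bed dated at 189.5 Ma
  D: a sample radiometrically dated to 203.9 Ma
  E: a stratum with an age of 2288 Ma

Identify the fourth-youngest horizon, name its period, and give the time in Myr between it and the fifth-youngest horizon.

E, in the Rhyacian; 67 million years to B

Sorted youngest-first by Ma: C (189.5), D (203.9), A (1197), E (2288), B (2355).
The fourth youngest is E at 2288 Ma, which lies in 2300–2050 Ma: the Rhyacian.
The fifth youngest is B at 2355 Ma; separation = |2288 − 2355| = 67 Myr.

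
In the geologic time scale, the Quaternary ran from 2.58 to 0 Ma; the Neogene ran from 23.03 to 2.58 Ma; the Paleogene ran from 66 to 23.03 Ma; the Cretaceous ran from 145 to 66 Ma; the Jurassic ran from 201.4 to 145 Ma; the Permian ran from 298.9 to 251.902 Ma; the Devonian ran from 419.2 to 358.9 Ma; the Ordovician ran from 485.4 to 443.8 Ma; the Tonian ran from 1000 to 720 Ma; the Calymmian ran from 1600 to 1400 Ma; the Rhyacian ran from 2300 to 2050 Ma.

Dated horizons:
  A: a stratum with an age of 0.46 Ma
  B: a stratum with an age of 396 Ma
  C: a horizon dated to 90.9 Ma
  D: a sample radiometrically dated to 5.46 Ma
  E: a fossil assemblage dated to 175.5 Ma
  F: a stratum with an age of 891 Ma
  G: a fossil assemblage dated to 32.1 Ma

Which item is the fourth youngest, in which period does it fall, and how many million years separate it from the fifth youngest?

Sorted youngest-first by Ma: A (0.46), D (5.46), G (32.1), C (90.9), E (175.5), B (396), F (891).
The fourth youngest is C at 90.9 Ma, which lies in 145–66 Ma: the Cretaceous.
The fifth youngest is E at 175.5 Ma; separation = |90.9 − 175.5| = 84.6 Myr.

C, in the Cretaceous; 84.6 million years to E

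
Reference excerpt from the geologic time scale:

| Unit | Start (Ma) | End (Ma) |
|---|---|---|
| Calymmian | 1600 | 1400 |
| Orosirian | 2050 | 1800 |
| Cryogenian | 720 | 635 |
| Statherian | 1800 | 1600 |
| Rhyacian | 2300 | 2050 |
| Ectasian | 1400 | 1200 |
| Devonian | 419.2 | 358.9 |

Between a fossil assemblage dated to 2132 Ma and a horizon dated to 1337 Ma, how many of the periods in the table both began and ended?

3

The older date is 2132 Ma and the younger is 1337 Ma.
Periods with start < 2132 and end > 1337 Ma: Orosirian (2050–1800), Statherian (1800–1600), Calymmian (1600–1400).
That is 3 complete periods.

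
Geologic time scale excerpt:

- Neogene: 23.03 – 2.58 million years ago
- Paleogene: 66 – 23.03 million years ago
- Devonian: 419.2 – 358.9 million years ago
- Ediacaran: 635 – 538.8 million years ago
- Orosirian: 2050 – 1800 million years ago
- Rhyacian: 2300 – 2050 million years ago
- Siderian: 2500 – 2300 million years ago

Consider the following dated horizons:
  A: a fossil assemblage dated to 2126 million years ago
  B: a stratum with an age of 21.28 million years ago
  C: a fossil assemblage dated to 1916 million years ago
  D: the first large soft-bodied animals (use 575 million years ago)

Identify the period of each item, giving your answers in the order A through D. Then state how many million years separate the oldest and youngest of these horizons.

A: 2126 Ma lies in 2300–2050 Ma, so Rhyacian.
B: 21.28 Ma lies in 23.03–2.58 Ma, so Neogene.
C: 1916 Ma lies in 2050–1800 Ma, so Orosirian.
D: 575 Ma lies in 635–538.8 Ma, so Ediacaran.
Oldest = 2126 Ma, youngest = 21.28 Ma → span 2104.72 Myr.

A — Rhyacian; B — Neogene; C — Orosirian; D — Ediacaran; span 2104.72 million years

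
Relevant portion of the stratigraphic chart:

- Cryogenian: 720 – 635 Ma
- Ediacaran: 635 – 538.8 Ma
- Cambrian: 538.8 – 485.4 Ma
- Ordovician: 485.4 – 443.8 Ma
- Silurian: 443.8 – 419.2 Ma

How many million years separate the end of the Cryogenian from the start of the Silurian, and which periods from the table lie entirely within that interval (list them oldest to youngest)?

The Cryogenian closes at 635 Ma and the Silurian opens at 443.8 Ma, so the interval is 635 − 443.8 = 191.2 Myr.
A period fits inside if it starts at or after 635 Ma and ends at or before 443.8 Ma; oldest first that gives Ediacaran, Cambrian, Ordovician.

191.2 million years; Ediacaran, Cambrian, Ordovician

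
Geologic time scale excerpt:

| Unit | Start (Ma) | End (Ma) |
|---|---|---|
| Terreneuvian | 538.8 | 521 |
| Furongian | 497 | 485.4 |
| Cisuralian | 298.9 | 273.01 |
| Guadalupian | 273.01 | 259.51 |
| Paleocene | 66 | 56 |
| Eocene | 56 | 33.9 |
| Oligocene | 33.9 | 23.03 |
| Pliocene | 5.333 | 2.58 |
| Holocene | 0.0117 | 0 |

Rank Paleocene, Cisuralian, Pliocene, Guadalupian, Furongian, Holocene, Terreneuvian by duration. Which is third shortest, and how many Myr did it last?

Paleocene, 10 million years

Durations: Paleocene 10; Cisuralian 25.89; Pliocene 2.753; Guadalupian 13.5; Furongian 11.6; Holocene 0.0117; Terreneuvian 17.8 Myr.
Sorted shortest-first: Holocene (0.0117), Pliocene (2.753), Paleocene (10), Furongian (11.6), Guadalupian (13.5), Terreneuvian (17.8), Cisuralian (25.89).
The third shortest is Paleocene at 10 Myr.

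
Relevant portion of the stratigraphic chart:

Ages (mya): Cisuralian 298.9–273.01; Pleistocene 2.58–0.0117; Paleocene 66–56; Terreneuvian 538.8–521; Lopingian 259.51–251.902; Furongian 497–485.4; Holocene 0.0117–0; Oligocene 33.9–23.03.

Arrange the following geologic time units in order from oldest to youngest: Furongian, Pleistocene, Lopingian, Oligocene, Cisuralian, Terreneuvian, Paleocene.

Terreneuvian, Furongian, Cisuralian, Lopingian, Paleocene, Oligocene, Pleistocene

Read off each span (Ma): Furongian 497–485.4; Pleistocene 2.58–0.0117; Lopingian 259.51–251.902; Oligocene 33.9–23.03; Cisuralian 298.9–273.01; Terreneuvian 538.8–521; Paleocene 66–56.
Larger Ma is older, so oldest→youngest is Terreneuvian, Furongian, Cisuralian, Lopingian, Paleocene, Oligocene, Pleistocene.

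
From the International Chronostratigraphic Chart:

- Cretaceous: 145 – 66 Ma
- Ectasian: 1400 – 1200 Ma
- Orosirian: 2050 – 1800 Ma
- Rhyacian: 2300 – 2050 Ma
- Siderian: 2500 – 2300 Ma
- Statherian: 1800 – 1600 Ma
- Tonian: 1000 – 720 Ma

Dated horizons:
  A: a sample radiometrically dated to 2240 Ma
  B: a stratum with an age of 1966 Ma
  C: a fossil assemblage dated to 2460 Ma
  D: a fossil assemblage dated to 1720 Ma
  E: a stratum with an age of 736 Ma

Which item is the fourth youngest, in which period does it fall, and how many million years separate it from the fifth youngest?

A, in the Rhyacian; 220 million years to C

Smaller Ma means younger, so youngest first: E 736 < D 1720 < B 1966 < A 2240 < C 2460.
Counting 4 along gives A (2240 Ma); the excerpt puts that inside the Rhyacian, 2300–2050 Ma.
Next in line is C (2460 Ma), and 2460 − 2240 = 220 Myr.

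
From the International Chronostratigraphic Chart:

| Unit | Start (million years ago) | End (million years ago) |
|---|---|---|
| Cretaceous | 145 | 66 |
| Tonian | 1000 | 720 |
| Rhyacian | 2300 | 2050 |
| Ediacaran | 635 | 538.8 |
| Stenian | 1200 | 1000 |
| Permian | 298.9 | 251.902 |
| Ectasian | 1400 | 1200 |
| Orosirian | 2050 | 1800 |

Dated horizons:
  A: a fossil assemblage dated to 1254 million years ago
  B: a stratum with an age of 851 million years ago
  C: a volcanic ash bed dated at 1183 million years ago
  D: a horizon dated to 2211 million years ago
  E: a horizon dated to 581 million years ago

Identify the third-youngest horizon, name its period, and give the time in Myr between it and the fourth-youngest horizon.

Smaller Ma means younger, so youngest first: E 581 < B 851 < C 1183 < A 1254 < D 2211.
Counting 3 along gives C (1183 Ma); the excerpt puts that inside the Stenian, 1200–1000 Ma.
Next in line is A (1254 Ma), and 1254 − 1183 = 71 Myr.

C, in the Stenian; 71 million years to A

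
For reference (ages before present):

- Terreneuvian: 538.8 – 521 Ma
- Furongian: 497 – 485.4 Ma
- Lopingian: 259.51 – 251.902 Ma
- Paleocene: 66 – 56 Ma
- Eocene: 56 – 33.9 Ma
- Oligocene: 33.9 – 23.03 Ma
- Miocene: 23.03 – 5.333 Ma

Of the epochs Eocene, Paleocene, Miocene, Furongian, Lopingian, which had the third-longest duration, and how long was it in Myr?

Furongian, 11.6 million years

Start − end for each: Eocene 56 − 33.9 = 22.1; Paleocene 66 − 56 = 10; Miocene 23.03 − 5.333 = 17.697; Furongian 497 − 485.4 = 11.6; Lopingian 259.51 − 251.902 = 7.608.
Ranking these from longest: Eocene > Miocene > Furongian > Paleocene > Lopingian.
Position 3 in that ranking is Furongian, which lasted 11.6 Myr.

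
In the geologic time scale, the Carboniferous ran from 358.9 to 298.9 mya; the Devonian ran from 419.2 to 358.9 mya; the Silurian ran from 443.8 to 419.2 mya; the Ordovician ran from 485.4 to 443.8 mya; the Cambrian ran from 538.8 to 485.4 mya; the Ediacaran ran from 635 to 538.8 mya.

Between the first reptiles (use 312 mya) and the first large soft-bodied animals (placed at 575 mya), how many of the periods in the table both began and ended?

4

575 Ma sits inside the Ediacaran (635–538.8) and 312 Ma inside the Carboniferous (358.9–298.9); neither of those is wholly between the two dates.
The listed periods lying completely between them are Cambrian, Ordovician, Silurian, Devonian — 4 in all.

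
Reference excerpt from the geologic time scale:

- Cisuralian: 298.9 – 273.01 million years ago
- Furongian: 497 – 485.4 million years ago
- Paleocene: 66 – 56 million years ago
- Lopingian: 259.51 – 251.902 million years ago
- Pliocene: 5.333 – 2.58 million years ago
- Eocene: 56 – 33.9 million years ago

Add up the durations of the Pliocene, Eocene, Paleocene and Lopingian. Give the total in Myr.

42.461 million years

Duration is start − end for each: (5.333 − 2.58) + (56 − 33.9) + (66 − 56) + (259.51 − 251.902).
That is 2.753 + 22.1 + 10 + 7.608, which totals 42.461 million years.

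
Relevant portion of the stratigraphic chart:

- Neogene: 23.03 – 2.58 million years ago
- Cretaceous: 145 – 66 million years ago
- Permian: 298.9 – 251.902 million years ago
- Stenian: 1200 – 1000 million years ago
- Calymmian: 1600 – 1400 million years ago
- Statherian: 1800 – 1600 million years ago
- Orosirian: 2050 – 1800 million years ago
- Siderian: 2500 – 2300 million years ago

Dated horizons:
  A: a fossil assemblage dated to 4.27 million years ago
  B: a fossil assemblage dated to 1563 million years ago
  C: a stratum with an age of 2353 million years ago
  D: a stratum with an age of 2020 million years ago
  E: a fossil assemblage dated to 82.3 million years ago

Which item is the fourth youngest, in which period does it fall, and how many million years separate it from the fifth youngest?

Smaller Ma means younger, so youngest first: A 4.27 < E 82.3 < B 1563 < D 2020 < C 2353.
Counting 4 along gives D (2020 Ma); the excerpt puts that inside the Orosirian, 2050–1800 Ma.
Next in line is C (2353 Ma), and 2353 − 2020 = 333 Myr.

D, in the Orosirian; 333 million years to C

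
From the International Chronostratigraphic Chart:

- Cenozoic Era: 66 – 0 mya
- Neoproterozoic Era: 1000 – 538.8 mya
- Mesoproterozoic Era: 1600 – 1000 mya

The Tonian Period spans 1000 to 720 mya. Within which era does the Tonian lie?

Neoproterozoic

The Tonian (1000–720 Ma) lies entirely within 1000–538.8 Ma, the Neoproterozoic Era.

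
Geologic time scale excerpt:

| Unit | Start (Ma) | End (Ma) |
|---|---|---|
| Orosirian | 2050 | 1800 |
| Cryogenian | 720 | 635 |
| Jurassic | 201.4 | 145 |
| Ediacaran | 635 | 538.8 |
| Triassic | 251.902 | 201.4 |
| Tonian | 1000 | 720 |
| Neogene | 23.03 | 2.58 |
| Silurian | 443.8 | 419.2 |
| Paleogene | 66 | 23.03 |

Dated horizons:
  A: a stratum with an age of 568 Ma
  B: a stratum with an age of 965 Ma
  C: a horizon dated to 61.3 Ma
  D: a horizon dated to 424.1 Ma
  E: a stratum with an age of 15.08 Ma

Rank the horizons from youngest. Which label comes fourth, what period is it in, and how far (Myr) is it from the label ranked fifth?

A, in the Ediacaran; 397 million years to B

Sorted youngest-first by Ma: E (15.08), C (61.3), D (424.1), A (568), B (965).
The fourth youngest is A at 568 Ma, which lies in 635–538.8 Ma: the Ediacaran.
The fifth youngest is B at 965 Ma; separation = |568 − 965| = 397 Myr.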